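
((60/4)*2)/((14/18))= 270/7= 38.57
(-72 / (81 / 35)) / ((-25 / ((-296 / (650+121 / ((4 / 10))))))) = -33152 / 85725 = -0.39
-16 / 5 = -3.20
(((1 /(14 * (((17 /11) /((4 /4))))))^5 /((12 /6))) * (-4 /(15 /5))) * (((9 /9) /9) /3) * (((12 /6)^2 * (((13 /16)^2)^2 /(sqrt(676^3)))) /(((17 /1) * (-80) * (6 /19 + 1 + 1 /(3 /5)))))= 0.00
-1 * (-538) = 538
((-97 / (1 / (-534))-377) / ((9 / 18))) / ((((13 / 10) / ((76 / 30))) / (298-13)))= 742519240 / 13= 57116864.62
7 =7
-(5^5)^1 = -3125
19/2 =9.50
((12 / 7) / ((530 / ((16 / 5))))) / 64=3 / 18550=0.00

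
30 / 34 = 15 / 17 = 0.88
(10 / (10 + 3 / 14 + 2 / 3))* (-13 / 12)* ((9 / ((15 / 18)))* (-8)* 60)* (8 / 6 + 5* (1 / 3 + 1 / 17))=132088320 / 7769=17001.97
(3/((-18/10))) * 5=-25/3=-8.33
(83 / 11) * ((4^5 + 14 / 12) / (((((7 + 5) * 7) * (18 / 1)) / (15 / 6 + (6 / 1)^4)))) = 189407743 / 28512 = 6643.09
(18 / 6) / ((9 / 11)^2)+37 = 1120 / 27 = 41.48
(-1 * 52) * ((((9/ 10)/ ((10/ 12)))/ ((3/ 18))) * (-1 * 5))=8424/ 5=1684.80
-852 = -852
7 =7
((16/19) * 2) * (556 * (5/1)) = 88960/19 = 4682.11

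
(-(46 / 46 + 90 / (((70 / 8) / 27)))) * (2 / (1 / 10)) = -39020 / 7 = -5574.29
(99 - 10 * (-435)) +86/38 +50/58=2453121/551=4452.13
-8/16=-0.50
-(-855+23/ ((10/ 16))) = 4091/ 5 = 818.20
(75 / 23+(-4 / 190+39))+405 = 977219 / 2185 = 447.24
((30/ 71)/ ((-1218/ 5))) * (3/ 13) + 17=3185198/ 187369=17.00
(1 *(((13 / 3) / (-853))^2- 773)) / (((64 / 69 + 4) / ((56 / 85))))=-1629956157368 / 15770925075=-103.35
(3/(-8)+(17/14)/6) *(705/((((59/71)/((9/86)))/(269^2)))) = -315116597385/284144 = -1109003.17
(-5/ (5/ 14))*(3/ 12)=-3.50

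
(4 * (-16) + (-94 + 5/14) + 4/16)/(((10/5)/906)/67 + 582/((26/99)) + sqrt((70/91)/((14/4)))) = -380102399274591513/5351806591202629228 + 52775506768491 * sqrt(455)/74925292276836809192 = -0.07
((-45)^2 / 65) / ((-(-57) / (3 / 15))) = 27 / 247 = 0.11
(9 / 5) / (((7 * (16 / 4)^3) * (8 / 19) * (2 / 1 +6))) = 171 / 143360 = 0.00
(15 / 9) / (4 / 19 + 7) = 95 / 411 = 0.23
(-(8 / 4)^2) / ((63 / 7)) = -4 / 9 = -0.44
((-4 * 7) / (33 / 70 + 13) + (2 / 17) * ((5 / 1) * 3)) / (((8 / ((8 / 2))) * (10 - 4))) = -2515 / 96186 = -0.03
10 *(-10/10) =-10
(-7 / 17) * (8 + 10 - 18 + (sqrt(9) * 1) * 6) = -126 / 17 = -7.41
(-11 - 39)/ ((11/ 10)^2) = -41.32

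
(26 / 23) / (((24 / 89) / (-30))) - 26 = -6981 / 46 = -151.76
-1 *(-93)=93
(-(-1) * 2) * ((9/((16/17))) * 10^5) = 1912500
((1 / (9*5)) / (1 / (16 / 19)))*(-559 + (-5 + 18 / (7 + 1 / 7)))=-74864 / 7125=-10.51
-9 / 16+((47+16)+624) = 10983 / 16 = 686.44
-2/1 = -2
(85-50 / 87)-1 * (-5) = 7780 / 87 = 89.43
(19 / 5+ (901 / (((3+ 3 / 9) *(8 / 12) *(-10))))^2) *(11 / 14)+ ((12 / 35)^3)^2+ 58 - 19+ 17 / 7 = 314369725096877 / 235298000000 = 1336.05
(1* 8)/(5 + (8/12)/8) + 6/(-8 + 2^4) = 567/244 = 2.32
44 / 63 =0.70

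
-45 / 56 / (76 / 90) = -2025 / 2128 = -0.95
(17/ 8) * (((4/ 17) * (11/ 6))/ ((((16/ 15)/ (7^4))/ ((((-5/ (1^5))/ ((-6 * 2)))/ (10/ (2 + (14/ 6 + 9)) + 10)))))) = 660275/ 8256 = 79.98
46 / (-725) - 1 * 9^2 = -58771 / 725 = -81.06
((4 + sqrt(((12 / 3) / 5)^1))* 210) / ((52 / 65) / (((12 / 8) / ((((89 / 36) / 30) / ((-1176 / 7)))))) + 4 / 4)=28576800* sqrt(5) / 340111 + 285768000 / 340111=1028.10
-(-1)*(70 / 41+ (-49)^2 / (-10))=-97741 / 410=-238.39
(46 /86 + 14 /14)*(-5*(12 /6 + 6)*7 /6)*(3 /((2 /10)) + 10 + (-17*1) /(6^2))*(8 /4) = -1359820 /387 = -3513.75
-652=-652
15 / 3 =5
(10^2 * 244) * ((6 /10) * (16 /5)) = 46848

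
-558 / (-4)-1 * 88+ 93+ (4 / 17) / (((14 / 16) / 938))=13489 / 34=396.74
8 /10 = 4 /5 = 0.80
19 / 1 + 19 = 38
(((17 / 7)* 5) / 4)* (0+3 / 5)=51 / 28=1.82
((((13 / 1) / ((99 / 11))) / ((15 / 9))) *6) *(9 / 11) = 4.25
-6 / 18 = -1 / 3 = -0.33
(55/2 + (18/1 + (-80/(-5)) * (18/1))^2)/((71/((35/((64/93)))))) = 609749385/9088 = 67093.90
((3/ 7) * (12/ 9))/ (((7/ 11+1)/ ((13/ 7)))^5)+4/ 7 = 91555078319/ 55576446408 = 1.65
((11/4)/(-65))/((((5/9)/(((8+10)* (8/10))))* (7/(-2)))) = 3564/11375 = 0.31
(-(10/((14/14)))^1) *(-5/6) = 8.33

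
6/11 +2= 28/11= 2.55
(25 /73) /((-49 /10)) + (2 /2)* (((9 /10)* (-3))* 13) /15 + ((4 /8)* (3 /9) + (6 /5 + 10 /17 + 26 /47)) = 21049871 /214351725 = 0.10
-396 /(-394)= 198 /197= 1.01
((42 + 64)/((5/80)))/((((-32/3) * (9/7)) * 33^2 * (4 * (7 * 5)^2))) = -53/2286900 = -0.00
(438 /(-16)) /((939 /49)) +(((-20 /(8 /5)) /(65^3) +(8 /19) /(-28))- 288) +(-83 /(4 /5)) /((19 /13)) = -1318583048691 /3658356520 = -360.43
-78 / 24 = -13 / 4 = -3.25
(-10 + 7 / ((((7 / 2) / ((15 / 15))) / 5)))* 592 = 0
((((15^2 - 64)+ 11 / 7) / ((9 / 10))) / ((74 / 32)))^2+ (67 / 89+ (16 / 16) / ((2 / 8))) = 2952926645903 / 483586929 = 6106.30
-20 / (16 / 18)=-22.50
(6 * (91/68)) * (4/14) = 39/17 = 2.29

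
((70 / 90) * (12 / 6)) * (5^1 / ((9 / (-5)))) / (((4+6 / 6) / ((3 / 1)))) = -70 / 27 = -2.59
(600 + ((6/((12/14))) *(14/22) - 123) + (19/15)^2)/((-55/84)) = -33475988/45375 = -737.76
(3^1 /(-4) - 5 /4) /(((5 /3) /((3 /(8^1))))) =-9 /20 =-0.45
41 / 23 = 1.78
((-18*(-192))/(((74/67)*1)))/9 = 12864/37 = 347.68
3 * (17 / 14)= 51 / 14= 3.64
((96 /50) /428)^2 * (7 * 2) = 2016 /7155625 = 0.00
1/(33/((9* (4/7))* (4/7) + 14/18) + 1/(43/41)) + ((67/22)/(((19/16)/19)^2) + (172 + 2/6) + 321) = 2646631415/2078934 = 1273.07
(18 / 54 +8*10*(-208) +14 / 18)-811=-157049 / 9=-17449.89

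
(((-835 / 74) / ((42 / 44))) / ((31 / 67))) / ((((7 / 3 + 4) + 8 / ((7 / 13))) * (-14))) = 123079 / 1429162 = 0.09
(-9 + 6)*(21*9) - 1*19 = -586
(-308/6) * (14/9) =-2156/27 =-79.85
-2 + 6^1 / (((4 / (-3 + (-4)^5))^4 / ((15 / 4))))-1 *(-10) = 50060396858941 / 512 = 97774212615.12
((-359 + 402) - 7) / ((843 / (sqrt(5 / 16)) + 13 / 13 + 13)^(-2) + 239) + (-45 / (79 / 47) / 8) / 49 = 1888320 * sqrt(5) / 820405743241112569 + 2091735996800689211733 / 25406325056690774036792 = 0.08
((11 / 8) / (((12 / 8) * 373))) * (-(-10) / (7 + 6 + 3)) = 55 / 35808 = 0.00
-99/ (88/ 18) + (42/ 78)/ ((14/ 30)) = -993/ 52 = -19.10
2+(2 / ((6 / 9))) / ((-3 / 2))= 0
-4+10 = 6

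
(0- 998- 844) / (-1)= 1842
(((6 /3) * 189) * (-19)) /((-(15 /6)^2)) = 28728 /25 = 1149.12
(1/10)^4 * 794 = 397/5000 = 0.08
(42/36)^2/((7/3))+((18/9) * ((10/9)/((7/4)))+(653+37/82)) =6770605/10332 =655.30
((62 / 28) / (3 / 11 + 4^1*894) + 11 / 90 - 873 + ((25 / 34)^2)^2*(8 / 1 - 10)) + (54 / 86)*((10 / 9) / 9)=-873.38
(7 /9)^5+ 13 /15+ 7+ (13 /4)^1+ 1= 14645681 /1180980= 12.40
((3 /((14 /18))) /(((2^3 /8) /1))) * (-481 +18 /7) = -90423 /49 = -1845.37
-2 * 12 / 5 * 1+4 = -4 / 5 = -0.80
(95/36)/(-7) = -95/252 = -0.38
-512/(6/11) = -2816/3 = -938.67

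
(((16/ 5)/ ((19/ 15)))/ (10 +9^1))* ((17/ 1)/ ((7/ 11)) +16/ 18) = 27824/ 7581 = 3.67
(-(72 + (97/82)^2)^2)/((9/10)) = -1217893851845/203454792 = -5986.07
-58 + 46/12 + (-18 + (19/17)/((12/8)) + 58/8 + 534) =95845/204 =469.83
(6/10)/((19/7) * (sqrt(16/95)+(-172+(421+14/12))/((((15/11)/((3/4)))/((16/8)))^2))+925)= 18486213480/53813925080401 - 1209600 * sqrt(95)/53813925080401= 0.00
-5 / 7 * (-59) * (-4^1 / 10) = -118 / 7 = -16.86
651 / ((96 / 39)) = 8463 / 32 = 264.47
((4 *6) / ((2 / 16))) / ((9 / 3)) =64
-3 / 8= -0.38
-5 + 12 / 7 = -23 / 7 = -3.29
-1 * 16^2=-256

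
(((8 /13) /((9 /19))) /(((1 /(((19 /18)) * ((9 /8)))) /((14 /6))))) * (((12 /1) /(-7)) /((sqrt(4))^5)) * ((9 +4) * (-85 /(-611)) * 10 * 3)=-153425 /14664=-10.46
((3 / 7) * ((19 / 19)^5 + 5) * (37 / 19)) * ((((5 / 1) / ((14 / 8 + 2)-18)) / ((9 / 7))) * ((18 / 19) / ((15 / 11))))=-6512 / 6859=-0.95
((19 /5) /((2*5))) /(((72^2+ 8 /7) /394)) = 26201 /907400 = 0.03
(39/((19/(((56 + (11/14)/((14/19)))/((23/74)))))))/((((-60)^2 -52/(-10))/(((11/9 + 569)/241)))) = 34512603775/139535651787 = 0.25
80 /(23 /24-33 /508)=89.55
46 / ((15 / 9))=138 / 5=27.60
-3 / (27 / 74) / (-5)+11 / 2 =643 / 90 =7.14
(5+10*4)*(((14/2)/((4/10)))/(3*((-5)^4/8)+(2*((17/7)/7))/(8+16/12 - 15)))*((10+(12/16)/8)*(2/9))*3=145775/6444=22.62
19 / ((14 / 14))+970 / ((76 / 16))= 4241 / 19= 223.21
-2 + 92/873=-1654/873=-1.89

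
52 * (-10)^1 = -520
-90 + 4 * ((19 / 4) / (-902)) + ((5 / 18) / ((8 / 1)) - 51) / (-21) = -119462999 / 1363824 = -87.59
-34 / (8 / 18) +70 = -13 / 2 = -6.50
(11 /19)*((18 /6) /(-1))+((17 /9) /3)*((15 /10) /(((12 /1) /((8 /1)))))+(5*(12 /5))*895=5509052 /513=10738.89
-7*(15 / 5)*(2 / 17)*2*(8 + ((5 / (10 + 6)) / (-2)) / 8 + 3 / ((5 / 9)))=-66.12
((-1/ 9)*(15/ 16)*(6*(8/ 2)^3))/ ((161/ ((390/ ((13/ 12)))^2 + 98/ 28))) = -5184140/ 161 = -32199.63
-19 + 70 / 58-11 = -28.79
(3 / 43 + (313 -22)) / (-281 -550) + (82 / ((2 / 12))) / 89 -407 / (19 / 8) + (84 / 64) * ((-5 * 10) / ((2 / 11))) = -169874417043 / 322264016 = -527.13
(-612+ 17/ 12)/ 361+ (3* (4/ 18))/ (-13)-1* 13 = -276749/ 18772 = -14.74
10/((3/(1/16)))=5/24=0.21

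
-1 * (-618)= 618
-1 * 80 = -80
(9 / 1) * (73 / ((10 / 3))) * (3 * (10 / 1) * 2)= 11826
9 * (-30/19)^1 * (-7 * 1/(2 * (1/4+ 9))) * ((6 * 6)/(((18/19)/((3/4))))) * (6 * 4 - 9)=85050/37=2298.65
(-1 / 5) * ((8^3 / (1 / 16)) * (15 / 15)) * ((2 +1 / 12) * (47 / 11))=-481280 / 33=-14584.24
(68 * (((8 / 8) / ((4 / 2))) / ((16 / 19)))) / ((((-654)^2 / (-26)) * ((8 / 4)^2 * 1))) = -4199 / 6843456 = -0.00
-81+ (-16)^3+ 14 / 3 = -12517 / 3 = -4172.33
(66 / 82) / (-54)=-11 / 738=-0.01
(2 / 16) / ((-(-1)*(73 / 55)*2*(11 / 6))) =15 / 584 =0.03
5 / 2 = 2.50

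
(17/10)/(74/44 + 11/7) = 0.52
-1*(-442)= 442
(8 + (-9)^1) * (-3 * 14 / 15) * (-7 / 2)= -49 / 5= -9.80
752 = 752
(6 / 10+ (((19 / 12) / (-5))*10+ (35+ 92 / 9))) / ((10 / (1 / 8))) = 3839 / 7200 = 0.53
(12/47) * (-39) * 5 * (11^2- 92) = -67860/47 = -1443.83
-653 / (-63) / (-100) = -653 / 6300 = -0.10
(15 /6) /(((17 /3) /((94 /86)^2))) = 0.53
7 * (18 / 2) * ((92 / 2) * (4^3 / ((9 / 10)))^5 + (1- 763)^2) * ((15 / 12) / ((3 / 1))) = 43218408422416115 / 19683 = 2195722624722.66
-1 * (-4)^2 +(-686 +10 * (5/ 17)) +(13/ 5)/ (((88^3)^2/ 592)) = -1724680677285903/ 2467146711040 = -699.06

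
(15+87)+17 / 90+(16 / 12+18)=10937 / 90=121.52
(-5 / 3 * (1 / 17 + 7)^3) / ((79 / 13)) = -37440000 / 388127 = -96.46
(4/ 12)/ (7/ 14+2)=2/ 15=0.13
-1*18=-18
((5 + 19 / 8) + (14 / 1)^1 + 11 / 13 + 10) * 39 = 10053 / 8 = 1256.62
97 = 97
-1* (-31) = 31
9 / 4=2.25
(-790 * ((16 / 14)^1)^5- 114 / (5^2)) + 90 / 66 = -7133621353 / 4621925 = -1543.43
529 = 529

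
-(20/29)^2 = -400/841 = -0.48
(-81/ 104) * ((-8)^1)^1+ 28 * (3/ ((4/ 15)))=4176/ 13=321.23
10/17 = 0.59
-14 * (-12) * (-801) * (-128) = 17224704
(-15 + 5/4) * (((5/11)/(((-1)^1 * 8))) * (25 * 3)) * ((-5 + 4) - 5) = -351.56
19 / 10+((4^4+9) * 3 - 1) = 7959 / 10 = 795.90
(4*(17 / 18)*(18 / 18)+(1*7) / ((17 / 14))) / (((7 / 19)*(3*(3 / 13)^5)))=10299667820 / 780759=13191.87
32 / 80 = 2 / 5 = 0.40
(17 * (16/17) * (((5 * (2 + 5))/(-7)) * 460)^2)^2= 7163929600000000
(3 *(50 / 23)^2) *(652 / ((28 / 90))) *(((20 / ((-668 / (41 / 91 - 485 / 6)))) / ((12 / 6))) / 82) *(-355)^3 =-45008121239244140625 / 2307254131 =-19507223168.23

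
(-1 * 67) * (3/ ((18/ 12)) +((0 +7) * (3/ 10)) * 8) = -6298/ 5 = -1259.60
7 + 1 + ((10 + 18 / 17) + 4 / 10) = 1654 / 85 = 19.46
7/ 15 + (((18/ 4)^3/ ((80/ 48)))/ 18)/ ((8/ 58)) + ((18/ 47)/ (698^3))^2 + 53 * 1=289268102086174833482281/ 3831947149853424776640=75.49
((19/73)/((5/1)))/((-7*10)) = -19/25550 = -0.00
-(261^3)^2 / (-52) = 316113500535561 / 52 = 6079105779530.02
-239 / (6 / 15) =-1195 / 2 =-597.50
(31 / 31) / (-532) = -1 / 532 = -0.00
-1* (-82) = 82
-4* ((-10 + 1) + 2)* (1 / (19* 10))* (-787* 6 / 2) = -33054 / 95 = -347.94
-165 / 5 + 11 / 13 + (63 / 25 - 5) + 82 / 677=-34.51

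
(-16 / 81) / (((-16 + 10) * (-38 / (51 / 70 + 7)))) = -1082 / 161595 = -0.01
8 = 8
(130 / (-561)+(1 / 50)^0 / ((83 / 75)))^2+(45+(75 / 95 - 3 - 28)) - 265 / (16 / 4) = -8405104728659 / 164776585644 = -51.01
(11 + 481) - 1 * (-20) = 512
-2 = -2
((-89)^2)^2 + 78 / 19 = 1192102657 / 19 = 62742245.11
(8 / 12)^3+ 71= 1925 / 27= 71.30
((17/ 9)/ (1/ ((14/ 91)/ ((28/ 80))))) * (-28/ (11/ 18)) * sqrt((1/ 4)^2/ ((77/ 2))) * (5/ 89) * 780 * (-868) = 50592000 * sqrt(154)/ 10769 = 58299.77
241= 241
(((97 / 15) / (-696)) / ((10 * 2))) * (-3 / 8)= 97 / 556800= 0.00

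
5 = 5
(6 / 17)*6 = 36 / 17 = 2.12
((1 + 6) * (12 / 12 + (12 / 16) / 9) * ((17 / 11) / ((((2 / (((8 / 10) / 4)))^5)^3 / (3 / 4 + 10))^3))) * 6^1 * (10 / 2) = 122997329 / 281600000000000000000000000000000000000000000000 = 0.00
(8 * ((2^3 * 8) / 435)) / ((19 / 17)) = 8704 / 8265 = 1.05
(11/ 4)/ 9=11/ 36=0.31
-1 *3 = -3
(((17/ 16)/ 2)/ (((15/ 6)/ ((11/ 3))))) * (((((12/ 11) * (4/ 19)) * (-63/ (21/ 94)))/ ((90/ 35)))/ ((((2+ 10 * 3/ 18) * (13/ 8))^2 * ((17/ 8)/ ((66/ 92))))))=-758016/ 4061915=-0.19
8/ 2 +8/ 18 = 40/ 9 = 4.44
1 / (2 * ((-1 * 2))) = -1 / 4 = -0.25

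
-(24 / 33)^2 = -64 / 121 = -0.53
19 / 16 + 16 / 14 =261 / 112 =2.33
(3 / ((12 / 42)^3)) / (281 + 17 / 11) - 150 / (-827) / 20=454633 / 979168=0.46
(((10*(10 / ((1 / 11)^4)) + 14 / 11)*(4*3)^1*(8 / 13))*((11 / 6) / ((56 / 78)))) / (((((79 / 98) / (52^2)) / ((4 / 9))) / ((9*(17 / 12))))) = 41457913299712 / 79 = 524783712654.58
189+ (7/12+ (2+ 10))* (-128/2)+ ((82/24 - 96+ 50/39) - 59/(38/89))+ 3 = -832705/988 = -842.82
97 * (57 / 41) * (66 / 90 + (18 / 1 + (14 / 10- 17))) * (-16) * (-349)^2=-168808390736 / 205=-823455564.57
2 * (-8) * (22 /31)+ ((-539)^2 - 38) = 9004621 /31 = 290471.65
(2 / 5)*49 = 98 / 5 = 19.60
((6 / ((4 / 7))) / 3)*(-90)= -315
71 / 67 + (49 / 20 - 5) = -1997 / 1340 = -1.49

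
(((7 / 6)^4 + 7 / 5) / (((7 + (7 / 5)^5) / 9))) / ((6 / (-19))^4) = 237.81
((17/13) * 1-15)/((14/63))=-801/13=-61.62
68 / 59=1.15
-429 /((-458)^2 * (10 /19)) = -8151 /2097640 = -0.00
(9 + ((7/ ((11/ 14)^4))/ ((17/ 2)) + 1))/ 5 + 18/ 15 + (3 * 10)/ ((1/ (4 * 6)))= 900549376/ 1244485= 723.63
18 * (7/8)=63/4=15.75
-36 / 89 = -0.40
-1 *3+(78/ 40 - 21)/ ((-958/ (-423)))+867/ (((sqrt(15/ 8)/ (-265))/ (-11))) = -218643/ 19160+336974 *sqrt(30) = 1845671.20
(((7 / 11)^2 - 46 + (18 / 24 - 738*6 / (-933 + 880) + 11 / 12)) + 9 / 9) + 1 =800704 / 19239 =41.62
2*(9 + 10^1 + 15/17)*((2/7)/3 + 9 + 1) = 143312/357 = 401.43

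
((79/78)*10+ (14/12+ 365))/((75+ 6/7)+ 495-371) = 205457/109122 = 1.88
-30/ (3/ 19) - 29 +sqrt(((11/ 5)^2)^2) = -5354/ 25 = -214.16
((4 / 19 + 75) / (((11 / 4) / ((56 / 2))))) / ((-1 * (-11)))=160048 / 2299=69.62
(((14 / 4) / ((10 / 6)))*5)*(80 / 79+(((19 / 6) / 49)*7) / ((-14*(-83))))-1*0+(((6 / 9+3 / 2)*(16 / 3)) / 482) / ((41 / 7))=347474413597 / 32654017368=10.64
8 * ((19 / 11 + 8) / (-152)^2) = 107 / 31768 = 0.00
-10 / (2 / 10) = -50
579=579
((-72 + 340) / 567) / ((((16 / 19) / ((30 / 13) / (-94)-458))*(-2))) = 50893267 / 395928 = 128.54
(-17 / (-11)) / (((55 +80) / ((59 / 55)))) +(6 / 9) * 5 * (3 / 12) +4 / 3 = 355931 / 163350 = 2.18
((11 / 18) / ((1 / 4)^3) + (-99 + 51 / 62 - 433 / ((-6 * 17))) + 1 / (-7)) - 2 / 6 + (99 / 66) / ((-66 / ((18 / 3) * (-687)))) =28036823 / 730422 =38.38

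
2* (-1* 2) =-4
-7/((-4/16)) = 28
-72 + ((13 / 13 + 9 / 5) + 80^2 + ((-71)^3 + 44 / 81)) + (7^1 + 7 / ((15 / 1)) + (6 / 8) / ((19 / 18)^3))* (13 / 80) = -39065908492901 / 111115800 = -351578.34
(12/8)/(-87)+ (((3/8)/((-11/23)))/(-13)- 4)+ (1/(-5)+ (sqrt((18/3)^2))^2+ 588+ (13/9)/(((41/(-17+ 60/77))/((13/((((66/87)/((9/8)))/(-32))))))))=509221265173/523683160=972.38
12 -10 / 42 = 247 / 21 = 11.76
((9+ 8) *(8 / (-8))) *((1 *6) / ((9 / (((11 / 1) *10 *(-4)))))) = 14960 / 3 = 4986.67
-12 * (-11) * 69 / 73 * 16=145728 / 73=1996.27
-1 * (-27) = 27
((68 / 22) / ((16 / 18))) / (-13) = -153 / 572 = -0.27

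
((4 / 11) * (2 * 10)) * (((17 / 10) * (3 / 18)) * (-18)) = -408 / 11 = -37.09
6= 6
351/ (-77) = -4.56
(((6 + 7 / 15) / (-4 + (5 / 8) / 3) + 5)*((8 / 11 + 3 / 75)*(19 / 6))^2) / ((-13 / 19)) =-457748938961 / 16103587500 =-28.43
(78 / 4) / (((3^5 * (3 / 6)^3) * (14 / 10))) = 260 / 567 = 0.46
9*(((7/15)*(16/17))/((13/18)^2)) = 108864/14365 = 7.58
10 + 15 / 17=10.88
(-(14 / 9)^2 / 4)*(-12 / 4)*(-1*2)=-3.63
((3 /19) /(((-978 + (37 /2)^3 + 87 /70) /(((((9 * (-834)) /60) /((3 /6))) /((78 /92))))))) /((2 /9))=-14501592 /370342661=-0.04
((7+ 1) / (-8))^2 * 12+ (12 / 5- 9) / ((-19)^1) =1173 / 95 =12.35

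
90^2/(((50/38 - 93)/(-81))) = 7156.08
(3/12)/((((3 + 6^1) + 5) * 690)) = 0.00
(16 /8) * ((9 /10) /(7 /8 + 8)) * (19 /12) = 114 /355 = 0.32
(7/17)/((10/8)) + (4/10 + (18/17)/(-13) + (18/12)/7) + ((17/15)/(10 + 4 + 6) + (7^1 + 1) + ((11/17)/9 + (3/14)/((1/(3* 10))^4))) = 241676017907/1392300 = 173580.42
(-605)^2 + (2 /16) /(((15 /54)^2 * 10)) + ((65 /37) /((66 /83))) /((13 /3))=74486224217 /203500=366025.67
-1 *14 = -14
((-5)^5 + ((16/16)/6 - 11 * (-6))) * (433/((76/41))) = -714519.32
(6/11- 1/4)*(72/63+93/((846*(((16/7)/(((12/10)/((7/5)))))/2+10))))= 335205/984368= 0.34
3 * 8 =24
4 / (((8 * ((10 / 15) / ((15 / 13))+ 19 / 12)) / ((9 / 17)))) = 0.12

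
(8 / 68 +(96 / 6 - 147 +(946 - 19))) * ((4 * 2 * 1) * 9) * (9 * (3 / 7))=26310096 / 119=221093.24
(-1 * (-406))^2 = 164836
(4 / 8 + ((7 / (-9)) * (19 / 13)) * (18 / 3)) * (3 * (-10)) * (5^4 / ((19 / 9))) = 13865625 / 247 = 56136.13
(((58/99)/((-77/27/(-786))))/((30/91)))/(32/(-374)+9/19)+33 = 98214891/75845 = 1294.94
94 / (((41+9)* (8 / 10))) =47 / 20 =2.35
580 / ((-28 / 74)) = -10730 / 7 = -1532.86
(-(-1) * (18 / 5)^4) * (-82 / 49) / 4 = -2152008 / 30625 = -70.27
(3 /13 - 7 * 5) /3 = -452 /39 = -11.59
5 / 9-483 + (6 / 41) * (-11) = -178616 / 369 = -484.05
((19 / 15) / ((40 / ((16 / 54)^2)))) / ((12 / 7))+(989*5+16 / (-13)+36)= 10618489883 / 2132325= 4979.77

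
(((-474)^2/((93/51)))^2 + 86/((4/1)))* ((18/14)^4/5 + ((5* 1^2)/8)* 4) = 2134212821806588297/46147220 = 46247917465.16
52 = 52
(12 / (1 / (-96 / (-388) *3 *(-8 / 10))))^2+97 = 34760761 / 235225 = 147.78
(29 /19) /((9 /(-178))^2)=918836 /1539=597.03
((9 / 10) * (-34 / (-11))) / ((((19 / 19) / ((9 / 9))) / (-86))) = -13158 / 55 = -239.24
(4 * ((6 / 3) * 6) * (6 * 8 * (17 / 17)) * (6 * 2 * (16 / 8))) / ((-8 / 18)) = -124416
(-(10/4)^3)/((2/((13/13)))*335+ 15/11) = -275/11816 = -0.02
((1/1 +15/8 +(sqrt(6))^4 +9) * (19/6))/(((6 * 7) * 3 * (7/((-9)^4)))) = 1768311/1568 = 1127.75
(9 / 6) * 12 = 18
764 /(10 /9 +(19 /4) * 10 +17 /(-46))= 79074 /4993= 15.84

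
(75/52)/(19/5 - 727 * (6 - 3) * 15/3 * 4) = -375/11340212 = -0.00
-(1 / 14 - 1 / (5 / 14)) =191 / 70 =2.73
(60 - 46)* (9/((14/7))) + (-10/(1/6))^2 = 3663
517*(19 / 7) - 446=6701 / 7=957.29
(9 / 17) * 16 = 144 / 17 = 8.47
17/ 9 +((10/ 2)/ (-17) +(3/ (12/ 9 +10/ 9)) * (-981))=-4047143/ 3366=-1202.36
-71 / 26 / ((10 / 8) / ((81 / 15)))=-3834 / 325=-11.80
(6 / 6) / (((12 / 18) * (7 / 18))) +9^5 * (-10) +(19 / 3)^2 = -37198100 / 63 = -590446.03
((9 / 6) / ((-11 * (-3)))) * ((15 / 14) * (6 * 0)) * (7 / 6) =0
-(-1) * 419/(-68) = -419/68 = -6.16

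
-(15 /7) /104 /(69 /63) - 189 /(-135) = 16519 /11960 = 1.38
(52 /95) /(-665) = -52 /63175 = -0.00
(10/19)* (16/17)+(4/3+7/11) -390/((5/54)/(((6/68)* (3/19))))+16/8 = -577889/10659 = -54.22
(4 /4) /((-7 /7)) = -1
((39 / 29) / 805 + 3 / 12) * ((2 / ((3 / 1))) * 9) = 70503 / 46690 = 1.51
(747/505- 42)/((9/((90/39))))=-13642/1313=-10.39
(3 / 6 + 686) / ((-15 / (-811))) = 1113503 / 30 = 37116.77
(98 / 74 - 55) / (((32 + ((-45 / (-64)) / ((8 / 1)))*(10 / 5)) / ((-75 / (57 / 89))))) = 1131225600 / 5790611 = 195.36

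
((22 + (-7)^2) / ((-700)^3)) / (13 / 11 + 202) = -781 / 766605000000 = -0.00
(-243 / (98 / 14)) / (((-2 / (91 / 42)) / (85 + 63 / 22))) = 2035449 / 616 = 3304.30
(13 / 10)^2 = 169 / 100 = 1.69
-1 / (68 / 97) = -97 / 68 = -1.43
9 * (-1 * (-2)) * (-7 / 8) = -63 / 4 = -15.75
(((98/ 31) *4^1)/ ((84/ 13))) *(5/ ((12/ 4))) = 910/ 279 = 3.26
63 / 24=21 / 8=2.62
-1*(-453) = 453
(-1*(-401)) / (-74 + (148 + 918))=0.40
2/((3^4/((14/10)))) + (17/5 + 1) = 1796/405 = 4.43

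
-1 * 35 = -35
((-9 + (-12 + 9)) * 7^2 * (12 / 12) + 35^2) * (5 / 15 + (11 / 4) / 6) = 12103 / 24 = 504.29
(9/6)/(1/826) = 1239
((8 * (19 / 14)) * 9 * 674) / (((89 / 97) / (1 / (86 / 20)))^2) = 433769954400 / 102521503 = 4231.01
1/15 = 0.07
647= 647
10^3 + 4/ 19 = 19004/ 19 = 1000.21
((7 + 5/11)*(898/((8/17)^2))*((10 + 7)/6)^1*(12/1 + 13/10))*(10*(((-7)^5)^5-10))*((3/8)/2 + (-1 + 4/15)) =2113250103106612661404579925537447/253440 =8338265874000207786476404000.00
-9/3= -3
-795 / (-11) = 795 / 11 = 72.27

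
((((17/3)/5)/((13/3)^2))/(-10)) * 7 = -357/8450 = -0.04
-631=-631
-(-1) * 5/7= 5/7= 0.71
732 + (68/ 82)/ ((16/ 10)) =120133/ 164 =732.52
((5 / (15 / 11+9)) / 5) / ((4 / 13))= 143 / 456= 0.31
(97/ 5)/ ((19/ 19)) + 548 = 2837/ 5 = 567.40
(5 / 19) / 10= 1 / 38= 0.03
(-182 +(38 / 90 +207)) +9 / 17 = 19853 / 765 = 25.95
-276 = -276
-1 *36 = -36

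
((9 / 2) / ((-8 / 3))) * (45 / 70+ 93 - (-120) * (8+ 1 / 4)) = -409617 / 224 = -1828.65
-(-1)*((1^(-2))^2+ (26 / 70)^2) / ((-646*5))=-41 / 116375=-0.00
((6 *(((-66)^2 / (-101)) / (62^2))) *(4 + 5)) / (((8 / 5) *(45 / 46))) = -75141 / 194122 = -0.39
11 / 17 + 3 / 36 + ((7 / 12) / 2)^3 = 177479 / 235008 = 0.76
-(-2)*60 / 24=5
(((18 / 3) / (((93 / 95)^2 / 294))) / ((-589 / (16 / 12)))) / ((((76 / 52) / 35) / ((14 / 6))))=-62426000 / 268119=-232.83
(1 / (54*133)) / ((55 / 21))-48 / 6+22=263341 / 18810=14.00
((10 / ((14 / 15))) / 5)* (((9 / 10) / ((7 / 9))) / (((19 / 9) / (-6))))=-6561 / 931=-7.05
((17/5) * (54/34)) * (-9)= -243/5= -48.60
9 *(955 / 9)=955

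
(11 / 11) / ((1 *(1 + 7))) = 1 / 8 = 0.12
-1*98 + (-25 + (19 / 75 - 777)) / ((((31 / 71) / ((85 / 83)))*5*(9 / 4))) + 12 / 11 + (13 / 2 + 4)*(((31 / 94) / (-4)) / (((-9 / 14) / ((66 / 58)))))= -54689710197167 / 208315740600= -262.53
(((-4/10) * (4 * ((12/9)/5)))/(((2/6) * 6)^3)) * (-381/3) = 508/75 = 6.77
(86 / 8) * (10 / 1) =215 / 2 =107.50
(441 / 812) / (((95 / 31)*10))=1953 / 110200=0.02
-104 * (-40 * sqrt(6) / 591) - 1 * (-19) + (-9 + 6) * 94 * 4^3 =-18029 + 4160 * sqrt(6) / 591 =-18011.76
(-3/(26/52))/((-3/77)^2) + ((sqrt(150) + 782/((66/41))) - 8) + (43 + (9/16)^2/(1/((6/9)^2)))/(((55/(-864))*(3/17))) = -2414009/330 + 5*sqrt(6) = -7302.93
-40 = -40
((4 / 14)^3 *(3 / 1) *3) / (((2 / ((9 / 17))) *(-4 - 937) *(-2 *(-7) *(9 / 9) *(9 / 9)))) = -162 / 38408797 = -0.00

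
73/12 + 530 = 6433/12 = 536.08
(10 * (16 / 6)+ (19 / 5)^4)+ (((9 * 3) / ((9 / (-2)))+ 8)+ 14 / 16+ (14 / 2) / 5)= 239.46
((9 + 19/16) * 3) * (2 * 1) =489/8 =61.12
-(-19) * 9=171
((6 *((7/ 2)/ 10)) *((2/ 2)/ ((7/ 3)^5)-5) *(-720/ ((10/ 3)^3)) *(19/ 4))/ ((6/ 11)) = 531943038/ 300125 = 1772.40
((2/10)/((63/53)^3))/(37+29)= 148877/82515510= 0.00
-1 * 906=-906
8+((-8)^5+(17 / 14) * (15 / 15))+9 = -32749.79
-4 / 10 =-2 / 5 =-0.40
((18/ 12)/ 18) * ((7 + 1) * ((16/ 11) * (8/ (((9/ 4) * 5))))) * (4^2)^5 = 1073741824/ 1485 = 723058.47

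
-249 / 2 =-124.50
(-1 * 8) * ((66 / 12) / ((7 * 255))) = -44 / 1785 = -0.02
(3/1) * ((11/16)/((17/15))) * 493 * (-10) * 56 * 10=-5024250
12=12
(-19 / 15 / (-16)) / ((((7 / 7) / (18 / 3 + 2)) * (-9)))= -19 / 270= -0.07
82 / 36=41 / 18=2.28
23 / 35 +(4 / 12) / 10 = 29 / 42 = 0.69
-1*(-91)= 91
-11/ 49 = -0.22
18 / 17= 1.06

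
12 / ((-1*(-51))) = 4 / 17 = 0.24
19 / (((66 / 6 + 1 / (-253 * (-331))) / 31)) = 53.55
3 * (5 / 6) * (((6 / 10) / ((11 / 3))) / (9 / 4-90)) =-2 / 429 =-0.00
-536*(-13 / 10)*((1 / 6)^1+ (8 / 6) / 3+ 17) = 552214 / 45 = 12271.42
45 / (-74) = -45 / 74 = -0.61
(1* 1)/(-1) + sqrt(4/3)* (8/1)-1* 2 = -3 + 16* sqrt(3)/3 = 6.24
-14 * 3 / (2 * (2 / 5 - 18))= 105 / 88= 1.19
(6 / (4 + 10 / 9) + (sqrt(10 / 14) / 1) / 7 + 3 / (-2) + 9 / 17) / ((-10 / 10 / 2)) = -159 / 391 - 2* sqrt(35) / 49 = -0.65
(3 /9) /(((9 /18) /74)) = 148 /3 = 49.33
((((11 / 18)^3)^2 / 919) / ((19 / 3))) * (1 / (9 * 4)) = 1771561 / 7126649319168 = 0.00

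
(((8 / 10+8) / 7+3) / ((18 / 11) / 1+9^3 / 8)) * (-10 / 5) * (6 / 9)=-52448 / 857115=-0.06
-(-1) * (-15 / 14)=-15 / 14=-1.07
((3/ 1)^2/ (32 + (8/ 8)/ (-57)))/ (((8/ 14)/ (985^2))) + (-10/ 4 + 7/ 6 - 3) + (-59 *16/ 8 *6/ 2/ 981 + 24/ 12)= 1139287073573/ 2384484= 477791.87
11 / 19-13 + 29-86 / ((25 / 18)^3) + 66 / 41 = -169318383 / 12171875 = -13.91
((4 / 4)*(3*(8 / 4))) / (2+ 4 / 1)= 1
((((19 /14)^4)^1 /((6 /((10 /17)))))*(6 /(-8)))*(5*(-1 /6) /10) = 651605 /31347456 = 0.02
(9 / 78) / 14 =3 / 364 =0.01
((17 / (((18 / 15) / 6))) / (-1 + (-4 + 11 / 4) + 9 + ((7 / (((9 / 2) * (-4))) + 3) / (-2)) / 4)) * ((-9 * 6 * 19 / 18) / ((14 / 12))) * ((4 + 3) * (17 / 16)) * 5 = -889542 / 37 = -24041.68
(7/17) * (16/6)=56/51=1.10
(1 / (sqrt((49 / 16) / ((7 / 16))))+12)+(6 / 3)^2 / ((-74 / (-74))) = sqrt(7) / 7+16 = 16.38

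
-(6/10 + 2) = -13/5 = -2.60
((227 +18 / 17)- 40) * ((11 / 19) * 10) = 351670 / 323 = 1088.76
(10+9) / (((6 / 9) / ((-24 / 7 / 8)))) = -171 / 14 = -12.21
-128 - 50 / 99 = -12722 / 99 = -128.51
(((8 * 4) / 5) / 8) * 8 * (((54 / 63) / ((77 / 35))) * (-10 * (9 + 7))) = -30720 / 77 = -398.96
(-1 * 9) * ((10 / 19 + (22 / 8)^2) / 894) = -7377 / 90592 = -0.08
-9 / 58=-0.16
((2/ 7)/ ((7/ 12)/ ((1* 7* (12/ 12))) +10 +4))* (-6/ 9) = -16/ 1183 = -0.01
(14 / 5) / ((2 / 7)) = 49 / 5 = 9.80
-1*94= -94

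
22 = 22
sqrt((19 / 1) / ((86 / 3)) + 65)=8.10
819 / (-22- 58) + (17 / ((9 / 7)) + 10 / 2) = 5749 / 720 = 7.98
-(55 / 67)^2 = -0.67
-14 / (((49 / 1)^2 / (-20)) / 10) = 1.17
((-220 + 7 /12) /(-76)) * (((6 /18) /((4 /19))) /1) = 2633 /576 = 4.57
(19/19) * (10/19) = 10/19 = 0.53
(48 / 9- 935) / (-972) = 2789 / 2916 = 0.96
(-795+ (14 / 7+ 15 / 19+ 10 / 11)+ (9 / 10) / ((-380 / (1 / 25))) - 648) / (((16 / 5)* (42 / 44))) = -214867157 / 456000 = -471.20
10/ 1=10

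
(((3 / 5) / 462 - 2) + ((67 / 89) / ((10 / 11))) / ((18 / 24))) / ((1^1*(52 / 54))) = -1655253 / 1781780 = -0.93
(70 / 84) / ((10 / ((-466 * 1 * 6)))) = -233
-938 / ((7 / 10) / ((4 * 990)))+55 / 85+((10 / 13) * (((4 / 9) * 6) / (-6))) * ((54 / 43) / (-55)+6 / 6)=-4992244906345 / 940797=-5306399.69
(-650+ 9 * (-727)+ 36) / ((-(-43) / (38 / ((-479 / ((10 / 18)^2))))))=6799150 / 1668357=4.08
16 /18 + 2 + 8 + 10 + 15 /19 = 3707 /171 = 21.68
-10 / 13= -0.77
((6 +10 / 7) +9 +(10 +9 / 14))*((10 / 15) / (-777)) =-379 / 16317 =-0.02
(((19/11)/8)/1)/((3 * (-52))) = -19/13728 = -0.00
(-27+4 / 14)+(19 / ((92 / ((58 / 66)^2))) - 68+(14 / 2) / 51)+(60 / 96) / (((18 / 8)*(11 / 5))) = -374725231 / 3974124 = -94.29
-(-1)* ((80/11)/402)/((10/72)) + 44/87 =40780/64119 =0.64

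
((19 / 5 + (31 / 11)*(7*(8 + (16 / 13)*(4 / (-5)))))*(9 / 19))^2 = 2319289281 / 511225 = 4536.73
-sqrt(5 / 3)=-sqrt(15) / 3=-1.29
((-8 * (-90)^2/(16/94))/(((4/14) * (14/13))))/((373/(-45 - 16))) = 75473775/373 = 202342.56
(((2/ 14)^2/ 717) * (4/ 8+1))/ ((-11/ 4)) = -2/ 128821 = -0.00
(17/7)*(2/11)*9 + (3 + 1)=614/77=7.97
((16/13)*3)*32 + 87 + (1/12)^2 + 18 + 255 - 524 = -85811/1872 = -45.84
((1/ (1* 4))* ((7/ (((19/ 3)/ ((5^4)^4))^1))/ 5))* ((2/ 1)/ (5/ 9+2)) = 5767822265625/ 874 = 6599338976.69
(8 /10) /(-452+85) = -4 /1835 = -0.00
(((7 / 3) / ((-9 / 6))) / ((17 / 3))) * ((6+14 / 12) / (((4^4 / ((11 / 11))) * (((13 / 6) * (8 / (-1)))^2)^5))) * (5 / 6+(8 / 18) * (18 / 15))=-26989767 / 6291038210902961684480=-0.00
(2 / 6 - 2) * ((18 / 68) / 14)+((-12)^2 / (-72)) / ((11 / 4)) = -3973 / 5236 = -0.76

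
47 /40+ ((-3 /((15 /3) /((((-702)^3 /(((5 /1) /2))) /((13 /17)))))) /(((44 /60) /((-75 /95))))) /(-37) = 977171558971 /309320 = 3159095.95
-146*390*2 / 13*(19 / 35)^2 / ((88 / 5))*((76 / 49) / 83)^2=-456644784 / 8915323571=-0.05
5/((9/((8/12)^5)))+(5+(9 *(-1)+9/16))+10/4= -30245/34992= -0.86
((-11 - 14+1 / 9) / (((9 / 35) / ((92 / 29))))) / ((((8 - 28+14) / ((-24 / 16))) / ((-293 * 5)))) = 264168800 / 2349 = 112460.11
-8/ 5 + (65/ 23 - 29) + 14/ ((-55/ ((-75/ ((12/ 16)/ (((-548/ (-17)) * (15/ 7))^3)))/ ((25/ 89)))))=9095422515194242/ 304532305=29866856.05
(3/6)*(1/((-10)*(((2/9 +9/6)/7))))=-63/310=-0.20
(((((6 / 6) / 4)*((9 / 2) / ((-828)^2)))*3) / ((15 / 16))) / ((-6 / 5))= -1 / 228528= -0.00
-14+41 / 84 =-1135 / 84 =-13.51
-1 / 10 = -0.10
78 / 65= 6 / 5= 1.20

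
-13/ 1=-13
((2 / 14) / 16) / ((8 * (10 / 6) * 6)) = 1 / 8960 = 0.00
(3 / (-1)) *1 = -3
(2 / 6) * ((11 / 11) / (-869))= -1 / 2607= -0.00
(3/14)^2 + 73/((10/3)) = 21507/980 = 21.95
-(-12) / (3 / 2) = 8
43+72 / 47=2093 / 47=44.53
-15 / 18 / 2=-5 / 12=-0.42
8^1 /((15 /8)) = 64 /15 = 4.27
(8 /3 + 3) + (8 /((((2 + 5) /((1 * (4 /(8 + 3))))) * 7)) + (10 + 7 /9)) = 80060 /4851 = 16.50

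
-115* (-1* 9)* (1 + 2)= 3105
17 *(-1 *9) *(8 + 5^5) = -479349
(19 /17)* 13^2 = 3211 /17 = 188.88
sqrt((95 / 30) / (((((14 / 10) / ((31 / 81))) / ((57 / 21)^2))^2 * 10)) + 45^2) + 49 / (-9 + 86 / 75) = -3675 / 589 + sqrt(56306844955185) / 166698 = 38.77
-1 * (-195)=195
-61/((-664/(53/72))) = 3233/47808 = 0.07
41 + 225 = 266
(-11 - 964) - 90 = -1065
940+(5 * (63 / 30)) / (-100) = 187979 / 200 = 939.90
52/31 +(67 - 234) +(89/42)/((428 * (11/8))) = -126671866/766227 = -165.32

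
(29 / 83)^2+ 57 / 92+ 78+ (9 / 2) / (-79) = 3939683165 / 50069252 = 78.68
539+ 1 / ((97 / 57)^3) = 492115940 / 912673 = 539.20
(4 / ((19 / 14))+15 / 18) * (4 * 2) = 1724 / 57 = 30.25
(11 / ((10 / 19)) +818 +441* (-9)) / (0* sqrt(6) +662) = -31301 / 6620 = -4.73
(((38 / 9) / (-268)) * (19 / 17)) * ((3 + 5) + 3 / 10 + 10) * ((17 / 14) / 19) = -1159 / 56280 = -0.02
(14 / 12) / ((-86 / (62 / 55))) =-217 / 14190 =-0.02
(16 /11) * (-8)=-128 /11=-11.64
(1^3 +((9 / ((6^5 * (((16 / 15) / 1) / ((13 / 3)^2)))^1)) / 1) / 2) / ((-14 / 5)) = -0.36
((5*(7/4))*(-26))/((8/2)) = -455/8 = -56.88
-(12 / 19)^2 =-0.40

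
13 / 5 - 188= -185.40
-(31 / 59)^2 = -961 / 3481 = -0.28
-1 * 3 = -3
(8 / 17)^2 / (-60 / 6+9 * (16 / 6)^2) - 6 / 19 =-0.31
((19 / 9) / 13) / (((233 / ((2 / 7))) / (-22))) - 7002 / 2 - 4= -668849471 / 190827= -3505.00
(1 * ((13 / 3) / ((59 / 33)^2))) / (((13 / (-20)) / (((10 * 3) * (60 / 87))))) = -4356000 / 100949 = -43.15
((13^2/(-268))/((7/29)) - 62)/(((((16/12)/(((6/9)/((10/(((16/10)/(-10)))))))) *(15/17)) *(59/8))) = 4121242/51883125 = 0.08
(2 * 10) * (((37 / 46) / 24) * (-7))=-1295 / 276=-4.69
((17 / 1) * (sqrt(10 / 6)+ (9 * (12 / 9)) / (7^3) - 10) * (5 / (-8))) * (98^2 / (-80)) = -203371 / 16+ 40817 * sqrt(15) / 96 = -11063.98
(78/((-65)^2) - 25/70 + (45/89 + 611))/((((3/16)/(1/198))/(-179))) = -177204308516/60135075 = -2946.77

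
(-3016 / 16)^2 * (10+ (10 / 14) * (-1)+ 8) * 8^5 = 140882812928 / 7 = 20126116132.57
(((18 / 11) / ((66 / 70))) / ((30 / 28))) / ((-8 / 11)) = -49 / 22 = -2.23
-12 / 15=-4 / 5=-0.80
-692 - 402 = -1094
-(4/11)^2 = -16/121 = -0.13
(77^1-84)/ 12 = -7/ 12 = -0.58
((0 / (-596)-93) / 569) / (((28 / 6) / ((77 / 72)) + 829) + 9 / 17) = -17391 / 88728722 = -0.00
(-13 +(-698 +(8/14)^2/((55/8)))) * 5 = -1916017/539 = -3554.76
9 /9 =1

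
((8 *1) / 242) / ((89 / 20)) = 80 / 10769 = 0.01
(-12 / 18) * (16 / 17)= -32 / 51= -0.63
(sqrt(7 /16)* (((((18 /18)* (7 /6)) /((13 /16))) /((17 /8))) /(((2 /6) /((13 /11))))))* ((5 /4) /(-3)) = -140* sqrt(7) /561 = -0.66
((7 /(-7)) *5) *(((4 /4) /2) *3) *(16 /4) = -30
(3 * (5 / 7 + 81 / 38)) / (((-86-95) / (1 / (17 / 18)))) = -20439 / 409241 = -0.05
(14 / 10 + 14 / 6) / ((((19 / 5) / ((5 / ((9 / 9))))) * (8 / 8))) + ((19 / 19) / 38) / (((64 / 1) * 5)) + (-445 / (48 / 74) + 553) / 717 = 123635191 / 26156160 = 4.73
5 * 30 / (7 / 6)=900 / 7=128.57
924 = 924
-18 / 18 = -1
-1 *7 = -7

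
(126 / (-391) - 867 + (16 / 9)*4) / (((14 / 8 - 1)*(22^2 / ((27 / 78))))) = -3027083 / 3690258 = -0.82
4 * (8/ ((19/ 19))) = 32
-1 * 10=-10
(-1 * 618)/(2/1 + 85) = -206/29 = -7.10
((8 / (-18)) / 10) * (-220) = 88 / 9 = 9.78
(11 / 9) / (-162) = -11 / 1458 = -0.01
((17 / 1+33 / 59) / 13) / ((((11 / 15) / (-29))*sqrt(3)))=-150220*sqrt(3) / 8437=-30.84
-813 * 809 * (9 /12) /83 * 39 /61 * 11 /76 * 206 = -87187623237 /769576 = -113293.06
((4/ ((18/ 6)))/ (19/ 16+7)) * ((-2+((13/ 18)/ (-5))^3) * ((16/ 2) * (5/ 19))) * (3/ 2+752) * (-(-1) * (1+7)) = -563332321024/ 136086075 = -4139.53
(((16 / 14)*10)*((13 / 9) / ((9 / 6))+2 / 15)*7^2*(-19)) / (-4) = 78736 / 27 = 2916.15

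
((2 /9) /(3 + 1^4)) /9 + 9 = 1459 /162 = 9.01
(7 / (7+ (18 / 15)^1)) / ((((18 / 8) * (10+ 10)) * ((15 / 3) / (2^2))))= 0.02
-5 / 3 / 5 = -1 / 3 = -0.33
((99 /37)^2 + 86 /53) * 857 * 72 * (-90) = -3538528798320 /72557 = -48768951.28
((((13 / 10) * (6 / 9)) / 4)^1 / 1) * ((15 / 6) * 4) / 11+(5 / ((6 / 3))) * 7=584 / 33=17.70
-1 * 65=-65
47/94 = 1/2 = 0.50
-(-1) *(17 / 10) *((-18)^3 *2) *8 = -793152 / 5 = -158630.40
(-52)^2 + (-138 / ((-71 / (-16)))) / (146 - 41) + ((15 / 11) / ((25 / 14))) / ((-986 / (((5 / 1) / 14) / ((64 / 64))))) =72871056129 / 26952310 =2703.70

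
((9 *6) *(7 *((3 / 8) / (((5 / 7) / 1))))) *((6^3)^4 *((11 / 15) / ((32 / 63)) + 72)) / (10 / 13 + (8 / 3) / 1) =15466625556769296 / 1675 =9233806302548.83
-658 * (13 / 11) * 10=-85540 / 11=-7776.36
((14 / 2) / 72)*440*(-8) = -3080 / 9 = -342.22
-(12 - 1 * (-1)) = -13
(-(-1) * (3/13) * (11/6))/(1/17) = 187/26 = 7.19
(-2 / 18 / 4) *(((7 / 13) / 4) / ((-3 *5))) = 7 / 28080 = 0.00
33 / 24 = 1.38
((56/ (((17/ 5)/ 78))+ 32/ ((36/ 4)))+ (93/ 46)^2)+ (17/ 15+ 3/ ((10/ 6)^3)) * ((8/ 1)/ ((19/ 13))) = 1001186122727/ 768901500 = 1302.10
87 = 87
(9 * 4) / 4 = 9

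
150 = 150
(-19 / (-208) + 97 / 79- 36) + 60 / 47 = -25798205 / 772304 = -33.40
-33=-33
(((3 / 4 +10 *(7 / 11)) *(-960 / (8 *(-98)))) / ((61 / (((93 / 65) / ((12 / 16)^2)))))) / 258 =0.00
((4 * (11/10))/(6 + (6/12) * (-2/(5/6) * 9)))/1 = -11/12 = -0.92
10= 10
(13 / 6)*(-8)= -52 / 3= -17.33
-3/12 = -1/4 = -0.25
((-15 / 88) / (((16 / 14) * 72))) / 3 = -35 / 50688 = -0.00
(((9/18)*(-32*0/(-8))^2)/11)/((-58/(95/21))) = 0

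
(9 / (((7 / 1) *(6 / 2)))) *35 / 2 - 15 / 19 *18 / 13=3165 / 494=6.41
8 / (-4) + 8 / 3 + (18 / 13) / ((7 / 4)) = 398 / 273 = 1.46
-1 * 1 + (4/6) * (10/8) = -1/6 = -0.17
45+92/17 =857/17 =50.41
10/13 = 0.77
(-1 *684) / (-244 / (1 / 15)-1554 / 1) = 114 / 869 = 0.13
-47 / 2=-23.50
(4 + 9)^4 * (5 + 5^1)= 285610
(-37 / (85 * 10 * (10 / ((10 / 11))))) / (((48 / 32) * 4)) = -37 / 56100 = -0.00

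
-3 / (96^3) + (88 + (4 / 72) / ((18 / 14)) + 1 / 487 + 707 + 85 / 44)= 11331892110251 / 14218592256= 796.98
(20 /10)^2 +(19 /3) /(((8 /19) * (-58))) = 5207 /1392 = 3.74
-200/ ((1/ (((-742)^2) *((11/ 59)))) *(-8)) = 151405100/ 59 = 2566188.14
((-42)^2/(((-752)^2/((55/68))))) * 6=72765/4806784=0.02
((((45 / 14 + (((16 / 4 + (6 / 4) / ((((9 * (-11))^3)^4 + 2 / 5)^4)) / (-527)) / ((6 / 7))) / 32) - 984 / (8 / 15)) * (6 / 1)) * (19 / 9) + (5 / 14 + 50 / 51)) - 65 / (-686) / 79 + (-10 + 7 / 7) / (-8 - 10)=-4404541884225407553095430523469555600759346939023864453969206648590865510866201364603613134107294088893266393 / 188813684849512290759905530219744390964244968507719015254360320394469300385143135503275692394548740105792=-23327.45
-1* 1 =-1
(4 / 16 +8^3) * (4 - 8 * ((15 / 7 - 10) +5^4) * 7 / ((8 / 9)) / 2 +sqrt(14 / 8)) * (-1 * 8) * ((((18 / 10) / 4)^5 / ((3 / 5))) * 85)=3331417565601 / 16000 - 685617939 * sqrt(7) / 128000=208199426.17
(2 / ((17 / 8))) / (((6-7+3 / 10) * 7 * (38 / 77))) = -880 / 2261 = -0.39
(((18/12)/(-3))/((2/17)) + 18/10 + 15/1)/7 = 251/140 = 1.79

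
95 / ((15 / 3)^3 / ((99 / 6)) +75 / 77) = 11.11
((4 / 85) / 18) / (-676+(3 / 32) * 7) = -0.00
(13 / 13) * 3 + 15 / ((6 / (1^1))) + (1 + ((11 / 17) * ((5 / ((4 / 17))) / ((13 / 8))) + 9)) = 623 / 26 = 23.96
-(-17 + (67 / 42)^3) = 958733 / 74088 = 12.94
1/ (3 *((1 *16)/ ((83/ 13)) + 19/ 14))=1162/ 13467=0.09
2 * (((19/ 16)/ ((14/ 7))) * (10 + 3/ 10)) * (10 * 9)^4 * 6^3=173338339500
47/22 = 2.14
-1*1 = -1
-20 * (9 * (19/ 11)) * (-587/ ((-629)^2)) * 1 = 2007540/ 4352051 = 0.46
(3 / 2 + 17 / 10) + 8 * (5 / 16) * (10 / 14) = 349 / 70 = 4.99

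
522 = 522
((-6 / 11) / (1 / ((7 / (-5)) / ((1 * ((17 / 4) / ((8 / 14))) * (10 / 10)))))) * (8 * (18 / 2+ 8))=768 / 55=13.96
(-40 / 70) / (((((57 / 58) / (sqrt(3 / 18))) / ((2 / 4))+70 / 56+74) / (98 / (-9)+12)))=-5786080 / 682951833+352640 * sqrt(6) / 1593554277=-0.01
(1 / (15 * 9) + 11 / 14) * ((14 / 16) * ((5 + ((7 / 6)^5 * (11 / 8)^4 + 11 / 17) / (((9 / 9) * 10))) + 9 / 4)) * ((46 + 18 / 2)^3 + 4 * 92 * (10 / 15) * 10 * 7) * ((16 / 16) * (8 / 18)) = 1445777172222004201 / 3157785575424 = 457845.26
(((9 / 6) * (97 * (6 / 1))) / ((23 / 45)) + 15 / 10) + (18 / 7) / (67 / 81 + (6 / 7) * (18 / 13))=1168267839 / 682870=1710.82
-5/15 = -1/3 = -0.33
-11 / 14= -0.79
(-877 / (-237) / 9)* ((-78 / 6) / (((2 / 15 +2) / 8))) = -57005 / 2844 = -20.04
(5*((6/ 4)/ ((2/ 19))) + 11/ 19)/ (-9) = -5459/ 684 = -7.98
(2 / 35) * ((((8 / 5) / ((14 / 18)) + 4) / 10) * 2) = 424 / 6125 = 0.07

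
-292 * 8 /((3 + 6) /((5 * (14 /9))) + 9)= -163520 /711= -229.99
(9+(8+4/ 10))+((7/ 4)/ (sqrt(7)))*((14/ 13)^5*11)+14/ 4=1479016*sqrt(7)/ 371293+209/ 10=31.44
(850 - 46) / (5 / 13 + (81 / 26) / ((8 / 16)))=121.53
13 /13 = 1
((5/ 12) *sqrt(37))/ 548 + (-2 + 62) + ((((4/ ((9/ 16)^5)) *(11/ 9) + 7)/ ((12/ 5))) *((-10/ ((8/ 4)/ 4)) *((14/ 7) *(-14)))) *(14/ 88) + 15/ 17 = 5 *sqrt(37)/ 6576 + 1056432367930/ 298138401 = 3543.43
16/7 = 2.29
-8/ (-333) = 8/ 333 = 0.02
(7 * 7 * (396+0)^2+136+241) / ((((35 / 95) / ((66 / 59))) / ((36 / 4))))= 86725698246 / 413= 209989584.13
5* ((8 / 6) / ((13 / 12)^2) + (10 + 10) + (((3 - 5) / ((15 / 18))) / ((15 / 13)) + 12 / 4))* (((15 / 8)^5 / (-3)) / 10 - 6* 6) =-224573308227 / 55377920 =-4055.29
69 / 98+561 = 55047 / 98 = 561.70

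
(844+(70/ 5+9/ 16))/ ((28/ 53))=728061/ 448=1625.14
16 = 16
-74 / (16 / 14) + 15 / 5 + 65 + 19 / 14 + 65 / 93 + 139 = 144.31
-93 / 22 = -4.23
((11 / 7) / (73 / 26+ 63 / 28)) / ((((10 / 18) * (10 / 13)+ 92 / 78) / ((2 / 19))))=33462 / 1644013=0.02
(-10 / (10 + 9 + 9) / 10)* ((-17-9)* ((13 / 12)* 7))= 169 / 24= 7.04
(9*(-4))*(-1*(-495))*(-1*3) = 53460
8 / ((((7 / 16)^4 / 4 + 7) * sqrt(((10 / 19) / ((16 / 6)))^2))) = 159383552 / 27561135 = 5.78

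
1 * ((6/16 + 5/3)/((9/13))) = 637/216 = 2.95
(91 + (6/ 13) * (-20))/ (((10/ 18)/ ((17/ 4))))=162639/ 260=625.53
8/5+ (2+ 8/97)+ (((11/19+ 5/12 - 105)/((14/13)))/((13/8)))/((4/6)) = -11025729/129010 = -85.46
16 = 16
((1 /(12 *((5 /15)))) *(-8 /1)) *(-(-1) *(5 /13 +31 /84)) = -823 /546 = -1.51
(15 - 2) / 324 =0.04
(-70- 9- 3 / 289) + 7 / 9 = -203483 / 2601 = -78.23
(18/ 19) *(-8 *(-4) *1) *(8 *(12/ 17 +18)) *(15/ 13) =21980160/ 4199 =5234.62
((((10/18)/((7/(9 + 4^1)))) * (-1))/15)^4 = 28561/1275989841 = 0.00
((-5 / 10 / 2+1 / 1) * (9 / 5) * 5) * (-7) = -189 / 4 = -47.25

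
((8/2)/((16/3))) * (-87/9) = -29/4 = -7.25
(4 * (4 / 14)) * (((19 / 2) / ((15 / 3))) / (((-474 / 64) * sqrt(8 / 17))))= -608 * sqrt(34) / 8295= -0.43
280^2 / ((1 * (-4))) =-19600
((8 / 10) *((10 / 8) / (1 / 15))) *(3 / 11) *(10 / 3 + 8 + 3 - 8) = 285 / 11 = 25.91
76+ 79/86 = 76.92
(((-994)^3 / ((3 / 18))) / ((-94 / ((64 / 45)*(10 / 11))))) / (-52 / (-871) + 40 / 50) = 1316024430560 / 13959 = 94277844.44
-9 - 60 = -69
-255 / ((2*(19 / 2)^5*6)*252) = -170 / 155994237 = -0.00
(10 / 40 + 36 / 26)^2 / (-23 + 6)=-425 / 2704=-0.16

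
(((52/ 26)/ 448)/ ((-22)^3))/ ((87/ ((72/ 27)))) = -1/ 77815584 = -0.00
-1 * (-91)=91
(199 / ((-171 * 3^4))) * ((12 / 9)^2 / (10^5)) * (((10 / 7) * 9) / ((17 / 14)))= -398 / 147166875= -0.00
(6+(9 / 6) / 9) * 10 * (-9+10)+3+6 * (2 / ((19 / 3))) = 3794 / 57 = 66.56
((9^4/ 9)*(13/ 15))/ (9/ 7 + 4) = 22113/ 185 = 119.53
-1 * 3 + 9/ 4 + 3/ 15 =-11/ 20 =-0.55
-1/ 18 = -0.06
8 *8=64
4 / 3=1.33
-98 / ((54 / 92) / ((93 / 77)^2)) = -88412 / 363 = -243.56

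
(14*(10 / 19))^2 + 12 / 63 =413044 / 7581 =54.48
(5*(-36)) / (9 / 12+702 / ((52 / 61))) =-240 / 1099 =-0.22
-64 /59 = -1.08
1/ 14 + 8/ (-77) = -5/ 154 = -0.03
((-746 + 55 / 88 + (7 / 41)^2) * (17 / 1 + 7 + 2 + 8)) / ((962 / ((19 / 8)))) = -87501669 / 1398592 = -62.56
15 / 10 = 3 / 2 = 1.50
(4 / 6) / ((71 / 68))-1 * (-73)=15685 / 213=73.64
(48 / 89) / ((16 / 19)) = 57 / 89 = 0.64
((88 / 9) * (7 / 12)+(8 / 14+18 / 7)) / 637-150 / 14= -1288253 / 120393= -10.70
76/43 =1.77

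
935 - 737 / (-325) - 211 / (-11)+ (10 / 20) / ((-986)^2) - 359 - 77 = 3617749369519 / 6951201400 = 520.45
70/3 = 23.33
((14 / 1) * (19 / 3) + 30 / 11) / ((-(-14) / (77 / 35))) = 1508 / 105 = 14.36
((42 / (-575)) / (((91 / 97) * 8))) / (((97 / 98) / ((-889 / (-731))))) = -130683 / 10928450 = -0.01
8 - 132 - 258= -382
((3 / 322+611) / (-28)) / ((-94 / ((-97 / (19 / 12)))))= -3013305 / 211876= -14.22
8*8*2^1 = 128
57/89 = 0.64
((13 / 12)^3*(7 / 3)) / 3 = 15379 / 15552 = 0.99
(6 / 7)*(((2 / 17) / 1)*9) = 108 / 119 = 0.91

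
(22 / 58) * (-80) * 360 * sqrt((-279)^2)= -88387200 / 29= -3047834.48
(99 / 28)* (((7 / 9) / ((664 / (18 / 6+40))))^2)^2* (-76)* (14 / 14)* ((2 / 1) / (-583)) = 22280326117 / 3755309360080896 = 0.00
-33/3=-11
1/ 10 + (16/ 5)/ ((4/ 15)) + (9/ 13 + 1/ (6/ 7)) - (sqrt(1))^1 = 2527/ 195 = 12.96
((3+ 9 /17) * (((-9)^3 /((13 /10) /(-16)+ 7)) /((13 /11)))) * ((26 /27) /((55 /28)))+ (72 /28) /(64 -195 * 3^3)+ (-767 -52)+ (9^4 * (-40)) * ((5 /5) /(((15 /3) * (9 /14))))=-2096570613279 /25375679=-82621.26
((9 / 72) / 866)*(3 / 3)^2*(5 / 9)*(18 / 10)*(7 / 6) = 7 / 41568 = 0.00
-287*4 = -1148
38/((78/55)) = 26.79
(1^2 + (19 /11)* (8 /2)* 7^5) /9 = 141927 /11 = 12902.45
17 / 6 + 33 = 215 / 6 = 35.83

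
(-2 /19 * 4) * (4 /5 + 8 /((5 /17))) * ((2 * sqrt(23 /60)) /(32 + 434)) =-112 * sqrt(345) /66405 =-0.03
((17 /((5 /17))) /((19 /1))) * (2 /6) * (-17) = -17.24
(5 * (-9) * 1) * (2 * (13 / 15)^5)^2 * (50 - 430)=41908981522096 / 2562890625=16352.23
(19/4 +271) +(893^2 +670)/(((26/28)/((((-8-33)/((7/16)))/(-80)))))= 261854727/260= 1007133.57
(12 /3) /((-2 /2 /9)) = -36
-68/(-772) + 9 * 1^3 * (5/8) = 8821/1544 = 5.71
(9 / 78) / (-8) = -3 / 208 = -0.01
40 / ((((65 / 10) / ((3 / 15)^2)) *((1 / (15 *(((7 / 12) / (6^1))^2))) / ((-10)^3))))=-12250 / 351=-34.90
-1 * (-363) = 363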